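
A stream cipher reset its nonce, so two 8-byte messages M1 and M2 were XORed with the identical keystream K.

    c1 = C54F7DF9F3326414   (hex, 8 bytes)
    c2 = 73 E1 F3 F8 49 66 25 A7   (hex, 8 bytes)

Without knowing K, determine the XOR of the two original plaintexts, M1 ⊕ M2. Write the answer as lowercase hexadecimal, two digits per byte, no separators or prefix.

c1 ⊕ c2 = (M1 ⊕ K) ⊕ (M2 ⊕ K) = M1 ⊕ M2 — the shared key cancels under XOR.
11000101 xor 01110011 = 10110110
01001111 xor 11100001 = 10101110
01111101 xor 11110011 = 10001110
11111001 xor 11111000 = 00000001
11110011 xor 01001001 = 10111010
00110010 xor 01100110 = 01010100
01100100 xor 00100101 = 01000001
00010100 xor 10100111 = 10110011

b6ae8e01ba5441b3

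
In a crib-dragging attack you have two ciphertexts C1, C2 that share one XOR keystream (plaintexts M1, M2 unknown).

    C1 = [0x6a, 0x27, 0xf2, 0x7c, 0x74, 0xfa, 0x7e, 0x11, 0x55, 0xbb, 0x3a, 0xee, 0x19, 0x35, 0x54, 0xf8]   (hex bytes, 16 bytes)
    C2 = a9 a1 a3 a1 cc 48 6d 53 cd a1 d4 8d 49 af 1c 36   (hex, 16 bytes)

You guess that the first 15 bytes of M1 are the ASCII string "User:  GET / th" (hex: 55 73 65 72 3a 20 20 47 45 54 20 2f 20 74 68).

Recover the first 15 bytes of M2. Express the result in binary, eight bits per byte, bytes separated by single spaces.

First, C1 ⊕ C2 = (M1 ⊕ K) ⊕ (M2 ⊕ K) = M1 ⊕ M2, so the key drops out. Then M2 = (M1 ⊕ M2) ⊕ M1 over the first 15 bytes.
byte 0: (6a ^ a9) ^ 55 = c3 ^ 55 = 96
byte 1: (27 ^ a1) ^ 73 = 86 ^ 73 = f5
byte 2: (f2 ^ a3) ^ 65 = 51 ^ 65 = 34
byte 3: (7c ^ a1) ^ 72 = dd ^ 72 = af
byte 4: (74 ^ cc) ^ 3a = b8 ^ 3a = 82
byte 5: (fa ^ 48) ^ 20 = b2 ^ 20 = 92
byte 6: (7e ^ 6d) ^ 20 = 13 ^ 20 = 33
byte 7: (11 ^ 53) ^ 47 = 42 ^ 47 = 05
byte 8: (55 ^ cd) ^ 45 = 98 ^ 45 = dd
byte 9: (bb ^ a1) ^ 54 = 1a ^ 54 = 4e
byte 10: (3a ^ d4) ^ 20 = ee ^ 20 = ce
byte 11: (ee ^ 8d) ^ 2f = 63 ^ 2f = 4c
byte 12: (19 ^ 49) ^ 20 = 50 ^ 20 = 70
byte 13: (35 ^ af) ^ 74 = 9a ^ 74 = ee
byte 14: (54 ^ 1c) ^ 68 = 48 ^ 68 = 20

10010110 11110101 00110100 10101111 10000010 10010010 00110011 00000101 11011101 01001110 11001110 01001100 01110000 11101110 00100000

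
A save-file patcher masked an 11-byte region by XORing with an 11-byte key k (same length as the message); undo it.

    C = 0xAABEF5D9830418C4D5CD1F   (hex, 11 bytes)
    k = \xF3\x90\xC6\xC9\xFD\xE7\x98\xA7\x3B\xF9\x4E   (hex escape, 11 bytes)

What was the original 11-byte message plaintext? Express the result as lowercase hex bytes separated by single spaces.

XOR is its own inverse, so applying the key byte-wise gives the result directly.
170 ⊕ 243 =  89
190 ⊕ 144 =  46
245 ⊕ 198 =  51
217 ⊕ 201 =  16
131 ⊕ 253 = 126
  4 ⊕ 231 = 227
 24 ⊕ 152 = 128
196 ⊕ 167 =  99
213 ⊕  59 = 238
205 ⊕ 249 =  52
 31 ⊕  78 =  81

59 2e 33 10 7e e3 80 63 ee 34 51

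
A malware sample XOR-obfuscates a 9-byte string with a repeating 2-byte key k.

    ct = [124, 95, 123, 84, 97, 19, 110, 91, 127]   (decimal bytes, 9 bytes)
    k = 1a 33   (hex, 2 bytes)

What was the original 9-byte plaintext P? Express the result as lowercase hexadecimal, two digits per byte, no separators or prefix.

The 2-byte key repeats, so the effective keystream is 1a 33 1a 33 1a 33 1a 33 1a.
byte 0: 7c ^ 1a = 66
byte 1: 5f ^ 33 = 6c
byte 2: 7b ^ 1a = 61
byte 3: 54 ^ 33 = 67
byte 4: 61 ^ 1a = 7b
byte 5: 13 ^ 33 = 20
byte 6: 6e ^ 1a = 74
byte 7: 5b ^ 33 = 68
byte 8: 7f ^ 1a = 65

666c61677b20746865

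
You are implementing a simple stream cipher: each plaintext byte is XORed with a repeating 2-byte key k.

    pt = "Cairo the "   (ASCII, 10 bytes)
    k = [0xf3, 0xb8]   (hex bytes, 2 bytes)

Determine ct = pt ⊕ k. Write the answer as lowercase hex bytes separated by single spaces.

The 2-byte key repeats, so the effective keystream is f3 b8 f3 b8 f3 b8 f3 b8 f3 b8.
byte 0: 01000011 ^ 11110011 = 10110000
byte 1: 01100001 ^ 10111000 = 11011001
byte 2: 01101001 ^ 11110011 = 10011010
byte 3: 01110010 ^ 10111000 = 11001010
byte 4: 01101111 ^ 11110011 = 10011100
byte 5: 00100000 ^ 10111000 = 10011000
byte 6: 01110100 ^ 11110011 = 10000111
byte 7: 01101000 ^ 10111000 = 11010000
byte 8: 01100101 ^ 11110011 = 10010110
byte 9: 00100000 ^ 10111000 = 10011000

b0 d9 9a ca 9c 98 87 d0 96 98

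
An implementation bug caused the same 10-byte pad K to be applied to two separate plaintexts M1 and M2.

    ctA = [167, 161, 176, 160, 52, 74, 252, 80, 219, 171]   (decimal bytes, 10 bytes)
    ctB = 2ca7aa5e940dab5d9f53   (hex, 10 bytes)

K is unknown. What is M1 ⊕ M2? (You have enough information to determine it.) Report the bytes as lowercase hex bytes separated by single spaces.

8b 06 1a fe a0 47 57 0d 44 f8

ctA ⊕ ctB = (M1 ⊕ K) ⊕ (M2 ⊕ K) = M1 ⊕ M2 — the shared key cancels under XOR.
byte 0: 167 ⊕  44 = 139
byte 1: 161 ⊕ 167 =   6
byte 2: 176 ⊕ 170 =  26
byte 3: 160 ⊕  94 = 254
byte 4:  52 ⊕ 148 = 160
byte 5:  74 ⊕  13 =  71
byte 6: 252 ⊕ 171 =  87
byte 7:  80 ⊕  93 =  13
byte 8: 219 ⊕ 159 =  68
byte 9: 171 ⊕  83 = 248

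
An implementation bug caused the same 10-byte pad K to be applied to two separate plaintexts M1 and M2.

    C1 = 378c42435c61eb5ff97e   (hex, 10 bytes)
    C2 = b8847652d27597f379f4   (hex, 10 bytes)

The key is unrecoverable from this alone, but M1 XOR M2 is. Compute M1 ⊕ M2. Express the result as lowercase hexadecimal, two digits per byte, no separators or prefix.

8f0834118e147cac808a

C1 ⊕ C2 = (M1 ⊕ K) ⊕ (M2 ⊕ K) = M1 ⊕ M2 — the shared key cancels under XOR.
37 ⊕ b8 = 8f
8c ⊕ 84 = 08
42 ⊕ 76 = 34
43 ⊕ 52 = 11
5c ⊕ d2 = 8e
61 ⊕ 75 = 14
eb ⊕ 97 = 7c
5f ⊕ f3 = ac
f9 ⊕ 79 = 80
7e ⊕ f4 = 8a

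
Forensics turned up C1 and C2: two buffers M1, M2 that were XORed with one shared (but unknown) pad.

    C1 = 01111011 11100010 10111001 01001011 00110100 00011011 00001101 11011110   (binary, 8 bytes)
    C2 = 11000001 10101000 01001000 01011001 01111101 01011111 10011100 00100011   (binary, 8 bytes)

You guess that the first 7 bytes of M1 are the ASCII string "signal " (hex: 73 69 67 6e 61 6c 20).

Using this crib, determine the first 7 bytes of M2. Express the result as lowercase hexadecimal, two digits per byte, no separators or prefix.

First, C1 ⊕ C2 = (M1 ⊕ K) ⊕ (M2 ⊕ K) = M1 ⊕ M2, so the key drops out. Then M2 = (M1 ⊕ M2) ⊕ M1 over the first 7 bytes.
byte 0: (7b ^ c1) ^ 73 = ba ^ 73 = c9
byte 1: (e2 ^ a8) ^ 69 = 4a ^ 69 = 23
byte 2: (b9 ^ 48) ^ 67 = f1 ^ 67 = 96
byte 3: (4b ^ 59) ^ 6e = 12 ^ 6e = 7c
byte 4: (34 ^ 7d) ^ 61 = 49 ^ 61 = 28
byte 5: (1b ^ 5f) ^ 6c = 44 ^ 6c = 28
byte 6: (0d ^ 9c) ^ 20 = 91 ^ 20 = b1

c923967c2828b1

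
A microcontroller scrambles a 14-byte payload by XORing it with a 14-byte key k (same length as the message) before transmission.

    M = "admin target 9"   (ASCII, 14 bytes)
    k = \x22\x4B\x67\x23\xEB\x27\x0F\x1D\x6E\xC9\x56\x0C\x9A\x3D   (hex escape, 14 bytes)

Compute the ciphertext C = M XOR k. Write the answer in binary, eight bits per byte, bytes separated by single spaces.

XOR is its own inverse, so applying the key byte-wise gives the result directly.
01100001 XOR 00100010 = 01000011
01100100 XOR 01001011 = 00101111
01101101 XOR 01100111 = 00001010
01101001 XOR 00100011 = 01001010
01101110 XOR 11101011 = 10000101
00100000 XOR 00100111 = 00000111
01110100 XOR 00001111 = 01111011
01100001 XOR 00011101 = 01111100
01110010 XOR 01101110 = 00011100
01100111 XOR 11001001 = 10101110
01100101 XOR 01010110 = 00110011
01110100 XOR 00001100 = 01111000
00100000 XOR 10011010 = 10111010
00111001 XOR 00111101 = 00000100

01000011 00101111 00001010 01001010 10000101 00000111 01111011 01111100 00011100 10101110 00110011 01111000 10111010 00000100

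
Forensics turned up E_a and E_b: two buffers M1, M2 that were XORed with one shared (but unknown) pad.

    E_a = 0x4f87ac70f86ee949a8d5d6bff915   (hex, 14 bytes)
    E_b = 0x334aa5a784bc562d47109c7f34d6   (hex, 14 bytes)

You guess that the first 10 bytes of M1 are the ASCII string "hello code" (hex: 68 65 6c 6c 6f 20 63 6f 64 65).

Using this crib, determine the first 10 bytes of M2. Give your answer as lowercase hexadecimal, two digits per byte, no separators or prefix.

14a865bb13f2dc0b8ba0

First, E_a ⊕ E_b = (M1 ⊕ K) ⊕ (M2 ⊕ K) = M1 ⊕ M2, so the key drops out. Then M2 = (M1 ⊕ M2) ⊕ M1 over the first 10 bytes.
byte 0: (4f xor 33) xor 68 = 7c xor 68 = 14
byte 1: (87 xor 4a) xor 65 = cd xor 65 = a8
byte 2: (ac xor a5) xor 6c = 09 xor 6c = 65
byte 3: (70 xor a7) xor 6c = d7 xor 6c = bb
byte 4: (f8 xor 84) xor 6f = 7c xor 6f = 13
byte 5: (6e xor bc) xor 20 = d2 xor 20 = f2
byte 6: (e9 xor 56) xor 63 = bf xor 63 = dc
byte 7: (49 xor 2d) xor 6f = 64 xor 6f = 0b
byte 8: (a8 xor 47) xor 64 = ef xor 64 = 8b
byte 9: (d5 xor 10) xor 65 = c5 xor 65 = a0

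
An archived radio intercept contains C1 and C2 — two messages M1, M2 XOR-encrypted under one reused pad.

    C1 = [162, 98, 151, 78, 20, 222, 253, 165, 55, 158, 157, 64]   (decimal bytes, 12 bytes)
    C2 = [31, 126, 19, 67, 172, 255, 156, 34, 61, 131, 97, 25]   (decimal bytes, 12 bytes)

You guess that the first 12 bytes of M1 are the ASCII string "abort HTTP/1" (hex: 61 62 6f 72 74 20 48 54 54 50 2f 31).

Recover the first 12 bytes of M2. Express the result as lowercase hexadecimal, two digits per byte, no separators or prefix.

First, C1 ⊕ C2 = (M1 ⊕ K) ⊕ (M2 ⊕ K) = M1 ⊕ M2, so the key drops out. Then M2 = (M1 ⊕ M2) ⊕ M1 over the first 12 bytes.
byte 0: (a2 ^ 1f) ^ 61 = bd ^ 61 = dc
byte 1: (62 ^ 7e) ^ 62 = 1c ^ 62 = 7e
byte 2: (97 ^ 13) ^ 6f = 84 ^ 6f = eb
byte 3: (4e ^ 43) ^ 72 = 0d ^ 72 = 7f
byte 4: (14 ^ ac) ^ 74 = b8 ^ 74 = cc
byte 5: (de ^ ff) ^ 20 = 21 ^ 20 = 01
byte 6: (fd ^ 9c) ^ 48 = 61 ^ 48 = 29
byte 7: (a5 ^ 22) ^ 54 = 87 ^ 54 = d3
byte 8: (37 ^ 3d) ^ 54 = 0a ^ 54 = 5e
byte 9: (9e ^ 83) ^ 50 = 1d ^ 50 = 4d
byte 10: (9d ^ 61) ^ 2f = fc ^ 2f = d3
byte 11: (40 ^ 19) ^ 31 = 59 ^ 31 = 68

dc7eeb7fcc0129d35e4dd368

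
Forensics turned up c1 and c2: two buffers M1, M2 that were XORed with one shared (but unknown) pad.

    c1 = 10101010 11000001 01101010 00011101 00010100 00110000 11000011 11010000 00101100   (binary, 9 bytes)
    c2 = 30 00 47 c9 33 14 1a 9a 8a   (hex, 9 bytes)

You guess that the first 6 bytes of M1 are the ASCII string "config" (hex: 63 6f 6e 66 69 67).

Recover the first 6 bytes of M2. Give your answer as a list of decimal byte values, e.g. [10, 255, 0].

First, c1 ⊕ c2 = (M1 ⊕ K) ⊕ (M2 ⊕ K) = M1 ⊕ M2, so the key drops out. Then M2 = (M1 ⊕ M2) ⊕ M1 over the first 6 bytes.
byte 0: (aa XOR 30) XOR 63 = 9a XOR 63 = f9
byte 1: (c1 XOR 00) XOR 6f = c1 XOR 6f = ae
byte 2: (6a XOR 47) XOR 6e = 2d XOR 6e = 43
byte 3: (1d XOR c9) XOR 66 = d4 XOR 66 = b2
byte 4: (14 XOR 33) XOR 69 = 27 XOR 69 = 4e
byte 5: (30 XOR 14) XOR 67 = 24 XOR 67 = 43

[249, 174, 67, 178, 78, 67]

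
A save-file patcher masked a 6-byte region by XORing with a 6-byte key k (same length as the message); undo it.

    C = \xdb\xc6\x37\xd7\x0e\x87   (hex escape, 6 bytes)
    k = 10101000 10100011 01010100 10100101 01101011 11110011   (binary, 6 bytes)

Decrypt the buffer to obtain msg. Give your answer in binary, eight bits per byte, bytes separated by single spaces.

XOR is its own inverse, so applying the key byte-wise gives the result directly.
db XOR a8 = 73
c6 XOR a3 = 65
37 XOR 54 = 63
d7 XOR a5 = 72
0e XOR 6b = 65
87 XOR f3 = 74

01110011 01100101 01100011 01110010 01100101 01110100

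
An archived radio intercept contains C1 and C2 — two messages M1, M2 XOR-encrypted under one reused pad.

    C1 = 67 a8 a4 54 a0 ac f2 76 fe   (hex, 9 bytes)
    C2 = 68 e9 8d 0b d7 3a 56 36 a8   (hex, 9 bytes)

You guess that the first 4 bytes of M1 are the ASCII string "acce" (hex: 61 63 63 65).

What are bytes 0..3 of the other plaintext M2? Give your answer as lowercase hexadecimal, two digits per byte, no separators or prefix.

First, C1 ⊕ C2 = (M1 ⊕ K) ⊕ (M2 ⊕ K) = M1 ⊕ M2, so the key drops out. Then M2 = (M1 ⊕ M2) ⊕ M1 over the first 4 bytes.
byte 0: (67 ^ 68) ^ 61 = 0f ^ 61 = 6e
byte 1: (a8 ^ e9) ^ 63 = 41 ^ 63 = 22
byte 2: (a4 ^ 8d) ^ 63 = 29 ^ 63 = 4a
byte 3: (54 ^ 0b) ^ 65 = 5f ^ 65 = 3a

6e224a3a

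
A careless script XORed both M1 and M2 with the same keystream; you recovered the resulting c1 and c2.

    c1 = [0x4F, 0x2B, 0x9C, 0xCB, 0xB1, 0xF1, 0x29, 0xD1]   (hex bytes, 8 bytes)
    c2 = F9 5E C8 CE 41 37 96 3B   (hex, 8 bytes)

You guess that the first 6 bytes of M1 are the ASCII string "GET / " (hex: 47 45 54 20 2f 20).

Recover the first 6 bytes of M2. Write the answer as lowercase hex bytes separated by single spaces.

First, c1 ⊕ c2 = (M1 ⊕ K) ⊕ (M2 ⊕ K) = M1 ⊕ M2, so the key drops out. Then M2 = (M1 ⊕ M2) ⊕ M1 over the first 6 bytes.
byte 0: (4f XOR f9) XOR 47 = b6 XOR 47 = f1
byte 1: (2b XOR 5e) XOR 45 = 75 XOR 45 = 30
byte 2: (9c XOR c8) XOR 54 = 54 XOR 54 = 00
byte 3: (cb XOR ce) XOR 20 = 05 XOR 20 = 25
byte 4: (b1 XOR 41) XOR 2f = f0 XOR 2f = df
byte 5: (f1 XOR 37) XOR 20 = c6 XOR 20 = e6

f1 30 00 25 df e6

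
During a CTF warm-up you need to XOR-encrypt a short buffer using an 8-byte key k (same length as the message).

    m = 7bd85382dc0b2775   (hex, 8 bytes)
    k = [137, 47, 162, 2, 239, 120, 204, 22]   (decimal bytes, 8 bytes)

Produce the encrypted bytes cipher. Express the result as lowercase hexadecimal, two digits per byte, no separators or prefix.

f2f7f1803373eb63

XOR is its own inverse, so applying the key byte-wise gives the result directly.
01111011 ^ 10001001 = 11110010
11011000 ^ 00101111 = 11110111
01010011 ^ 10100010 = 11110001
10000010 ^ 00000010 = 10000000
11011100 ^ 11101111 = 00110011
00001011 ^ 01111000 = 01110011
00100111 ^ 11001100 = 11101011
01110101 ^ 00010110 = 01100011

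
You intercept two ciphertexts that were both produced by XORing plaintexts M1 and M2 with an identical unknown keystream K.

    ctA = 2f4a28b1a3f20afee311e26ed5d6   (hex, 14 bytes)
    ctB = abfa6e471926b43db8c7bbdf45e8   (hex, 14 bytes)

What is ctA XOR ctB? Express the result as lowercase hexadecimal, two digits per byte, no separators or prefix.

84b046f6bad4bec35bd659b1903e

ctA ⊕ ctB = (M1 ⊕ K) ⊕ (M2 ⊕ K) = M1 ⊕ M2 — the shared key cancels under XOR.
 47 XOR 171 = 132
 74 XOR 250 = 176
 40 XOR 110 =  70
177 XOR  71 = 246
163 XOR  25 = 186
242 XOR  38 = 212
 10 XOR 180 = 190
254 XOR  61 = 195
227 XOR 184 =  91
 17 XOR 199 = 214
226 XOR 187 =  89
110 XOR 223 = 177
213 XOR  69 = 144
214 XOR 232 =  62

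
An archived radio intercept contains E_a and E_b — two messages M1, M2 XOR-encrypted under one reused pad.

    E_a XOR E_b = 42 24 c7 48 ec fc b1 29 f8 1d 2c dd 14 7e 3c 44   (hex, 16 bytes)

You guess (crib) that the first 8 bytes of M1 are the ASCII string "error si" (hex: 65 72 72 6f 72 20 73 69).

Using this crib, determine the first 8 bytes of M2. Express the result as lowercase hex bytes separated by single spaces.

27 56 b5 27 9e dc c2 40

Since E_a ⊕ E_b = M1 ⊕ M2, XORing with the guessed M1 bytes yields the corresponding M2 bytes: M2 = (E_a ⊕ E_b) ⊕ M1.
01000010 xor 01100101 = 00100111
00100100 xor 01110010 = 01010110
11000111 xor 01110010 = 10110101
01001000 xor 01101111 = 00100111
11101100 xor 01110010 = 10011110
11111100 xor 00100000 = 11011100
10110001 xor 01110011 = 11000010
00101001 xor 01101001 = 01000000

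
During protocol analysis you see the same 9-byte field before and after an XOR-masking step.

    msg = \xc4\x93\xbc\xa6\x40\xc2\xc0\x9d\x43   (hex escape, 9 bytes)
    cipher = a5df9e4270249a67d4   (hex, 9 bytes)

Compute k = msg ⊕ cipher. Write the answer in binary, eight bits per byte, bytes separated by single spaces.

Since cipher = msg ⊕ k, XORing both sides with msg gives k = msg ⊕ cipher.
c4 xor a5 = 61
93 xor df = 4c
bc xor 9e = 22
a6 xor 42 = e4
40 xor 70 = 30
c2 xor 24 = e6
c0 xor 9a = 5a
9d xor 67 = fa
43 xor d4 = 97

01100001 01001100 00100010 11100100 00110000 11100110 01011010 11111010 10010111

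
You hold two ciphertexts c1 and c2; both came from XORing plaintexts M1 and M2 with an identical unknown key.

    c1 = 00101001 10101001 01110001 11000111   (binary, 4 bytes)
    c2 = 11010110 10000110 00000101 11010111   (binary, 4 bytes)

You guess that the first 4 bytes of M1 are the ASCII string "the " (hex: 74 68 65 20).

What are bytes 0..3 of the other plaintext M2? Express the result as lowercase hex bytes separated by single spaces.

8b 47 11 30

First, c1 ⊕ c2 = (M1 ⊕ K) ⊕ (M2 ⊕ K) = M1 ⊕ M2, so the key drops out. Then M2 = (M1 ⊕ M2) ⊕ M1 over the first 4 bytes.
byte 0: (29 ^ d6) ^ 74 = ff ^ 74 = 8b
byte 1: (a9 ^ 86) ^ 68 = 2f ^ 68 = 47
byte 2: (71 ^ 05) ^ 65 = 74 ^ 65 = 11
byte 3: (c7 ^ d7) ^ 20 = 10 ^ 20 = 30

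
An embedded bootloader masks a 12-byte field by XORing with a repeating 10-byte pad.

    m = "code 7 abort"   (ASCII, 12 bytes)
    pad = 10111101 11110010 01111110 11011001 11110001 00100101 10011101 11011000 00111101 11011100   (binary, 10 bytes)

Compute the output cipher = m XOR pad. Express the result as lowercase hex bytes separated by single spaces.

de 9d 1a bc d1 12 bd b9 5f b3 cf 86

The 10-byte key repeats, so the effective keystream is bd f2 7e d9 f1 25 9d d8 3d dc bd f2.
byte 0: 63 ^ bd = de
byte 1: 6f ^ f2 = 9d
byte 2: 64 ^ 7e = 1a
byte 3: 65 ^ d9 = bc
byte 4: 20 ^ f1 = d1
byte 5: 37 ^ 25 = 12
byte 6: 20 ^ 9d = bd
byte 7: 61 ^ d8 = b9
byte 8: 62 ^ 3d = 5f
byte 9: 6f ^ dc = b3
byte 10: 72 ^ bd = cf
byte 11: 74 ^ f2 = 86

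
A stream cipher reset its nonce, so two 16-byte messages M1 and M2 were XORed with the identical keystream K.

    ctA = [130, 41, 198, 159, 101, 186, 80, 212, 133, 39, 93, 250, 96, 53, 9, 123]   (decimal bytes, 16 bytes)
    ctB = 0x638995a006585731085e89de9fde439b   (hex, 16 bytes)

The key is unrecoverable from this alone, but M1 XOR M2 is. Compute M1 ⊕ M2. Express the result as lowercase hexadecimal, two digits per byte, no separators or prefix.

e1a0533f63e207e58d79d424ffeb4ae0

ctA ⊕ ctB = (M1 ⊕ K) ⊕ (M2 ⊕ K) = M1 ⊕ M2 — the shared key cancels under XOR.
82 xor 63 = e1
29 xor 89 = a0
c6 xor 95 = 53
9f xor a0 = 3f
65 xor 06 = 63
ba xor 58 = e2
50 xor 57 = 07
d4 xor 31 = e5
85 xor 08 = 8d
27 xor 5e = 79
5d xor 89 = d4
fa xor de = 24
60 xor 9f = ff
35 xor de = eb
09 xor 43 = 4a
7b xor 9b = e0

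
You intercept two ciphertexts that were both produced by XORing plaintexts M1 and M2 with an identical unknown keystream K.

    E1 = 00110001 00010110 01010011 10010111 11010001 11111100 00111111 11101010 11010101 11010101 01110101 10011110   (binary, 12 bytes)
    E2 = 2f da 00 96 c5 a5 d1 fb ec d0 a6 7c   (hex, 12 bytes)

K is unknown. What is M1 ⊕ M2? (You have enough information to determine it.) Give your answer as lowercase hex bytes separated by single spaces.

E1 ⊕ E2 = (M1 ⊕ K) ⊕ (M2 ⊕ K) = M1 ⊕ M2 — the shared key cancels under XOR.
 49 xor  47 =  30
 22 xor 218 = 204
 83 xor   0 =  83
151 xor 150 =   1
209 xor 197 =  20
252 xor 165 =  89
 63 xor 209 = 238
234 xor 251 =  17
213 xor 236 =  57
213 xor 208 =   5
117 xor 166 = 211
158 xor 124 = 226

1e cc 53 01 14 59 ee 11 39 05 d3 e2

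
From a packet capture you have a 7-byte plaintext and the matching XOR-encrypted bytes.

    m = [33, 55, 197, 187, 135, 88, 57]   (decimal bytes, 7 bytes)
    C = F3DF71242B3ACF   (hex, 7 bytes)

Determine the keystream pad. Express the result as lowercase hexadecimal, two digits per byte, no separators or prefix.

d2e8b49fac62f6

Since C = m ⊕ pad, XORing both sides with m gives pad = m ⊕ C.
 33 ⊕ 243 = 210
 55 ⊕ 223 = 232
197 ⊕ 113 = 180
187 ⊕  36 = 159
135 ⊕  43 = 172
 88 ⊕  58 =  98
 57 ⊕ 207 = 246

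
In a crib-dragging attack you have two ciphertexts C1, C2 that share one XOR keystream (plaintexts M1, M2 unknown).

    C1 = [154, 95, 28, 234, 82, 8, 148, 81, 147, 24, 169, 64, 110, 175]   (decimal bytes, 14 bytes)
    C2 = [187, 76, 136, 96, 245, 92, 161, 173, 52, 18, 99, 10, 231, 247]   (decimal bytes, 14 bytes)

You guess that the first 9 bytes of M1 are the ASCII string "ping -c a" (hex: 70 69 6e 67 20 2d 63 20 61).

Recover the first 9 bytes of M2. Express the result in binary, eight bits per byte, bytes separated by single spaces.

01010001 01111010 11111010 11101101 10000111 01111001 01010110 11011100 11000110

First, C1 ⊕ C2 = (M1 ⊕ K) ⊕ (M2 ⊕ K) = M1 ⊕ M2, so the key drops out. Then M2 = (M1 ⊕ M2) ⊕ M1 over the first 9 bytes.
byte 0: (9a xor bb) xor 70 = 21 xor 70 = 51
byte 1: (5f xor 4c) xor 69 = 13 xor 69 = 7a
byte 2: (1c xor 88) xor 6e = 94 xor 6e = fa
byte 3: (ea xor 60) xor 67 = 8a xor 67 = ed
byte 4: (52 xor f5) xor 20 = a7 xor 20 = 87
byte 5: (08 xor 5c) xor 2d = 54 xor 2d = 79
byte 6: (94 xor a1) xor 63 = 35 xor 63 = 56
byte 7: (51 xor ad) xor 20 = fc xor 20 = dc
byte 8: (93 xor 34) xor 61 = a7 xor 61 = c6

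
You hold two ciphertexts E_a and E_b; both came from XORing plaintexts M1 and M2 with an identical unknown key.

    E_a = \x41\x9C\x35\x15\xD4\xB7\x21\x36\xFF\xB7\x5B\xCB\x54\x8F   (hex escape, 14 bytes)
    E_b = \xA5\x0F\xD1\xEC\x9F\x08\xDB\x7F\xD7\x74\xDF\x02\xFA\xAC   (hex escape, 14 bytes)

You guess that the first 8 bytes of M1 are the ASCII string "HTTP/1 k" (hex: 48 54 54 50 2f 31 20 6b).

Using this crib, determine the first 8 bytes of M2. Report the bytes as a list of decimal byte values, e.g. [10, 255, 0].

[172, 199, 176, 169, 100, 142, 218, 34]

First, E_a ⊕ E_b = (M1 ⊕ K) ⊕ (M2 ⊕ K) = M1 ⊕ M2, so the key drops out. Then M2 = (M1 ⊕ M2) ⊕ M1 over the first 8 bytes.
byte 0: (41 xor a5) xor 48 = e4 xor 48 = ac
byte 1: (9c xor 0f) xor 54 = 93 xor 54 = c7
byte 2: (35 xor d1) xor 54 = e4 xor 54 = b0
byte 3: (15 xor ec) xor 50 = f9 xor 50 = a9
byte 4: (d4 xor 9f) xor 2f = 4b xor 2f = 64
byte 5: (b7 xor 08) xor 31 = bf xor 31 = 8e
byte 6: (21 xor db) xor 20 = fa xor 20 = da
byte 7: (36 xor 7f) xor 6b = 49 xor 6b = 22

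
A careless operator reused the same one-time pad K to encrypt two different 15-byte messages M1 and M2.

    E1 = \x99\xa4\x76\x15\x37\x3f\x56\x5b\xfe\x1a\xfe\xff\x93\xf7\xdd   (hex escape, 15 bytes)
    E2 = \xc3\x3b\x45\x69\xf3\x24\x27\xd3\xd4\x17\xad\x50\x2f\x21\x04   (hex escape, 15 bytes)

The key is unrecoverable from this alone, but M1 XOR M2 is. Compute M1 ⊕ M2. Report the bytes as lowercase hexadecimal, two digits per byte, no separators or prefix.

E1 ⊕ E2 = (M1 ⊕ K) ⊕ (M2 ⊕ K) = M1 ⊕ M2 — the shared key cancels under XOR.
10011001 ^ 11000011 = 01011010
10100100 ^ 00111011 = 10011111
01110110 ^ 01000101 = 00110011
00010101 ^ 01101001 = 01111100
00110111 ^ 11110011 = 11000100
00111111 ^ 00100100 = 00011011
01010110 ^ 00100111 = 01110001
01011011 ^ 11010011 = 10001000
11111110 ^ 11010100 = 00101010
00011010 ^ 00010111 = 00001101
11111110 ^ 10101101 = 01010011
11111111 ^ 01010000 = 10101111
10010011 ^ 00101111 = 10111100
11110111 ^ 00100001 = 11010110
11011101 ^ 00000100 = 11011001

5a9f337cc41b71882a0d53afbcd6d9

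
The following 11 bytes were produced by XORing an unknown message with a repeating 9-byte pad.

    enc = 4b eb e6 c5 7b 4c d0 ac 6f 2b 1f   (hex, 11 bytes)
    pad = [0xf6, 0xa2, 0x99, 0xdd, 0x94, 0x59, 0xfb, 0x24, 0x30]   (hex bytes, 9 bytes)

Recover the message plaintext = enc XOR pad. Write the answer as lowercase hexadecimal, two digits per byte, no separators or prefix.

The 9-byte key repeats, so the effective keystream is f6 a2 99 dd 94 59 fb 24 30 f6 a2.
byte 0: 4b ^ f6 = bd
byte 1: eb ^ a2 = 49
byte 2: e6 ^ 99 = 7f
byte 3: c5 ^ dd = 18
byte 4: 7b ^ 94 = ef
byte 5: 4c ^ 59 = 15
byte 6: d0 ^ fb = 2b
byte 7: ac ^ 24 = 88
byte 8: 6f ^ 30 = 5f
byte 9: 2b ^ f6 = dd
byte 10: 1f ^ a2 = bd

bd497f18ef152b885fddbd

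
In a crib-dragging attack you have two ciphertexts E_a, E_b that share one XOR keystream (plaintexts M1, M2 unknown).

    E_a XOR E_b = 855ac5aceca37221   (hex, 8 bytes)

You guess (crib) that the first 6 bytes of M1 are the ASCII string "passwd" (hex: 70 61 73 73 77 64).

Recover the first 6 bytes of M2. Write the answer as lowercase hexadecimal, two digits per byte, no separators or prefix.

Since E_a ⊕ E_b = M1 ⊕ M2, XORing with the guessed M1 bytes yields the corresponding M2 bytes: M2 = (E_a ⊕ E_b) ⊕ M1.
85 XOR 70 = f5
5a XOR 61 = 3b
c5 XOR 73 = b6
ac XOR 73 = df
ec XOR 77 = 9b
a3 XOR 64 = c7

f53bb6df9bc7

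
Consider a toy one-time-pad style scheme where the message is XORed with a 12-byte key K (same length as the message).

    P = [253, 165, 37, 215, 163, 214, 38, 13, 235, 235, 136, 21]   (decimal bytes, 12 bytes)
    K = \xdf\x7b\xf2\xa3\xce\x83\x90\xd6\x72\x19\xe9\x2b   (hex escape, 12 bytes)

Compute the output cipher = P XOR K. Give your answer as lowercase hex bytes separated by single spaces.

byte 0: fd XOR df = 22
byte 1: a5 XOR 7b = de
byte 2: 25 XOR f2 = d7
byte 3: d7 XOR a3 = 74
byte 4: a3 XOR ce = 6d
byte 5: d6 XOR 83 = 55
byte 6: 26 XOR 90 = b6
byte 7: 0d XOR d6 = db
byte 8: eb XOR 72 = 99
byte 9: eb XOR 19 = f2
byte 10: 88 XOR e9 = 61
byte 11: 15 XOR 2b = 3e

22 de d7 74 6d 55 b6 db 99 f2 61 3e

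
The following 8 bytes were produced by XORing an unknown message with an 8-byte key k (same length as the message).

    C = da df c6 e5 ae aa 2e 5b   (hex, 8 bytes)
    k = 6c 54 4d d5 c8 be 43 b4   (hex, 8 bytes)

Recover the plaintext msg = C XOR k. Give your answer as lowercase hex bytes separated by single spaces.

11011010 xor 01101100 = 10110110
11011111 xor 01010100 = 10001011
11000110 xor 01001101 = 10001011
11100101 xor 11010101 = 00110000
10101110 xor 11001000 = 01100110
10101010 xor 10111110 = 00010100
00101110 xor 01000011 = 01101101
01011011 xor 10110100 = 11101111

b6 8b 8b 30 66 14 6d ef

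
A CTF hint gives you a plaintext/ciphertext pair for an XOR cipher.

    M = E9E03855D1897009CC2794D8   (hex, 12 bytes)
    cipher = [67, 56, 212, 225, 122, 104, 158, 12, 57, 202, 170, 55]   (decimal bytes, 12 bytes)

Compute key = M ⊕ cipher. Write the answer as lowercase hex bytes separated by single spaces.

aa d8 ec b4 ab e1 ee 05 f5 ed 3e ef

Since cipher = M ⊕ key, XORing both sides with M gives key = M ⊕ cipher.
11101001 XOR 01000011 = 10101010
11100000 XOR 00111000 = 11011000
00111000 XOR 11010100 = 11101100
01010101 XOR 11100001 = 10110100
11010001 XOR 01111010 = 10101011
10001001 XOR 01101000 = 11100001
01110000 XOR 10011110 = 11101110
00001001 XOR 00001100 = 00000101
11001100 XOR 00111001 = 11110101
00100111 XOR 11001010 = 11101101
10010100 XOR 10101010 = 00111110
11011000 XOR 00110111 = 11101111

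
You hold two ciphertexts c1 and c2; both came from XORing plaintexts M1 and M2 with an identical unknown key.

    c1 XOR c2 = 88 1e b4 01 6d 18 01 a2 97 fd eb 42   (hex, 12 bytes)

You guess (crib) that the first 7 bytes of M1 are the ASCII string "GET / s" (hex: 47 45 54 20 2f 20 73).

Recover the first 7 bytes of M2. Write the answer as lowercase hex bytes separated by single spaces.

cf 5b e0 21 42 38 72

Since c1 ⊕ c2 = M1 ⊕ M2, XORing with the guessed M1 bytes yields the corresponding M2 bytes: M2 = (c1 ⊕ c2) ⊕ M1.
10001000 xor 01000111 = 11001111
00011110 xor 01000101 = 01011011
10110100 xor 01010100 = 11100000
00000001 xor 00100000 = 00100001
01101101 xor 00101111 = 01000010
00011000 xor 00100000 = 00111000
00000001 xor 01110011 = 01110010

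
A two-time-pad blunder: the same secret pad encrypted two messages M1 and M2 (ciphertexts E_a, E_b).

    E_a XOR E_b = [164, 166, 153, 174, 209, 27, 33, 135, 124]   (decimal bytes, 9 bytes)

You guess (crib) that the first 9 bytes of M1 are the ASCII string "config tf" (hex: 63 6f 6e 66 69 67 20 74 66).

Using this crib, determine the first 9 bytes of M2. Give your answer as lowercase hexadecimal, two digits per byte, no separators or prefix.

c7c9f7c8b87c01f31a

Since E_a ⊕ E_b = M1 ⊕ M2, XORing with the guessed M1 bytes yields the corresponding M2 bytes: M2 = (E_a ⊕ E_b) ⊕ M1.
byte 0: a4 ⊕ 63 = c7
byte 1: a6 ⊕ 6f = c9
byte 2: 99 ⊕ 6e = f7
byte 3: ae ⊕ 66 = c8
byte 4: d1 ⊕ 69 = b8
byte 5: 1b ⊕ 67 = 7c
byte 6: 21 ⊕ 20 = 01
byte 7: 87 ⊕ 74 = f3
byte 8: 7c ⊕ 66 = 1a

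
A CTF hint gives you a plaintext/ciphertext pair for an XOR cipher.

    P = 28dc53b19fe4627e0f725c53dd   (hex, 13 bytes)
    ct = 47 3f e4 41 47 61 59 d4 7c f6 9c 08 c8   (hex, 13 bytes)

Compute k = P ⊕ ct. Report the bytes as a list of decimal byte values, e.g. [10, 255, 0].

Since ct = P ⊕ k, XORing both sides with P gives k = P ⊕ ct.
28 ^ 47 = 6f
dc ^ 3f = e3
53 ^ e4 = b7
b1 ^ 41 = f0
9f ^ 47 = d8
e4 ^ 61 = 85
62 ^ 59 = 3b
7e ^ d4 = aa
0f ^ 7c = 73
72 ^ f6 = 84
5c ^ 9c = c0
53 ^ 08 = 5b
dd ^ c8 = 15

[111, 227, 183, 240, 216, 133, 59, 170, 115, 132, 192, 91, 21]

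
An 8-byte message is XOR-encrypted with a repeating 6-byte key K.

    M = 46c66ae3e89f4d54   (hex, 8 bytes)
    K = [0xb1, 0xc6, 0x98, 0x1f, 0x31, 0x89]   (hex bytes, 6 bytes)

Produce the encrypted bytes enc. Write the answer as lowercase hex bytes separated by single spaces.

f7 00 f2 fc d9 16 fc 92

The 6-byte key repeats, so the effective keystream is b1 c6 98 1f 31 89 b1 c6.
byte 0: 01000110 XOR 10110001 = 11110111
byte 1: 11000110 XOR 11000110 = 00000000
byte 2: 01101010 XOR 10011000 = 11110010
byte 3: 11100011 XOR 00011111 = 11111100
byte 4: 11101000 XOR 00110001 = 11011001
byte 5: 10011111 XOR 10001001 = 00010110
byte 6: 01001101 XOR 10110001 = 11111100
byte 7: 01010100 XOR 11000110 = 10010010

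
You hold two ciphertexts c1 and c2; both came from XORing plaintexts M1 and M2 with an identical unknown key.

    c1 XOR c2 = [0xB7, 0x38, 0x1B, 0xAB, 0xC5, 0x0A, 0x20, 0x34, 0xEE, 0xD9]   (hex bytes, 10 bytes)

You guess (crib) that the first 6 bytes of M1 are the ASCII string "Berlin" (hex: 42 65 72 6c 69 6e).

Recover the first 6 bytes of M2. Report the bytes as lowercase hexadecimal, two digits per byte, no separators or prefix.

f55d69c7ac64

Since c1 ⊕ c2 = M1 ⊕ M2, XORing with the guessed M1 bytes yields the corresponding M2 bytes: M2 = (c1 ⊕ c2) ⊕ M1.
byte 0: b7 ⊕ 42 = f5
byte 1: 38 ⊕ 65 = 5d
byte 2: 1b ⊕ 72 = 69
byte 3: ab ⊕ 6c = c7
byte 4: c5 ⊕ 69 = ac
byte 5: 0a ⊕ 6e = 64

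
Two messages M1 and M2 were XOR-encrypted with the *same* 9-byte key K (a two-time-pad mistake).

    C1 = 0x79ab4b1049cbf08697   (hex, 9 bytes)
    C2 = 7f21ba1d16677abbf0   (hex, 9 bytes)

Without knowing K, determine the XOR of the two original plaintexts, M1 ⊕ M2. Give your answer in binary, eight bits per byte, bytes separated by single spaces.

00000110 10001010 11110001 00001101 01011111 10101100 10001010 00111101 01100111

C1 ⊕ C2 = (M1 ⊕ K) ⊕ (M2 ⊕ K) = M1 ⊕ M2 — the shared key cancels under XOR.
79 ^ 7f = 06
ab ^ 21 = 8a
4b ^ ba = f1
10 ^ 1d = 0d
49 ^ 16 = 5f
cb ^ 67 = ac
f0 ^ 7a = 8a
86 ^ bb = 3d
97 ^ f0 = 67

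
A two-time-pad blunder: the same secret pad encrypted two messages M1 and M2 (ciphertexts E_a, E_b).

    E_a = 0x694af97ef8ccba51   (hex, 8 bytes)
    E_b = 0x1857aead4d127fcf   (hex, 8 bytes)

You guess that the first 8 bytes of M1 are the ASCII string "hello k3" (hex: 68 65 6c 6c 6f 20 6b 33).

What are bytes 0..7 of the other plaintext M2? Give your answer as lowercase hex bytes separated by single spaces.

First, E_a ⊕ E_b = (M1 ⊕ K) ⊕ (M2 ⊕ K) = M1 ⊕ M2, so the key drops out. Then M2 = (M1 ⊕ M2) ⊕ M1 over the first 8 bytes.
byte 0: (69 ⊕ 18) ⊕ 68 = 71 ⊕ 68 = 19
byte 1: (4a ⊕ 57) ⊕ 65 = 1d ⊕ 65 = 78
byte 2: (f9 ⊕ ae) ⊕ 6c = 57 ⊕ 6c = 3b
byte 3: (7e ⊕ ad) ⊕ 6c = d3 ⊕ 6c = bf
byte 4: (f8 ⊕ 4d) ⊕ 6f = b5 ⊕ 6f = da
byte 5: (cc ⊕ 12) ⊕ 20 = de ⊕ 20 = fe
byte 6: (ba ⊕ 7f) ⊕ 6b = c5 ⊕ 6b = ae
byte 7: (51 ⊕ cf) ⊕ 33 = 9e ⊕ 33 = ad

19 78 3b bf da fe ae ad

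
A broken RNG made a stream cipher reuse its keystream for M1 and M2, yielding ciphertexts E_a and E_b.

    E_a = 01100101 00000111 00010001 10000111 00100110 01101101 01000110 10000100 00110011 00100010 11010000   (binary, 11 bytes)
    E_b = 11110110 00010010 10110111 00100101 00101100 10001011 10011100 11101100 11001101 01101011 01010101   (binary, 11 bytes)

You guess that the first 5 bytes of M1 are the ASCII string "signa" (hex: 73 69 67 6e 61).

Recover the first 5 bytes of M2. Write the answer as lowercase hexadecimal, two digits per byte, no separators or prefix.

e07cc1cc6b

First, E_a ⊕ E_b = (M1 ⊕ K) ⊕ (M2 ⊕ K) = M1 ⊕ M2, so the key drops out. Then M2 = (M1 ⊕ M2) ⊕ M1 over the first 5 bytes.
byte 0: (65 XOR f6) XOR 73 = 93 XOR 73 = e0
byte 1: (07 XOR 12) XOR 69 = 15 XOR 69 = 7c
byte 2: (11 XOR b7) XOR 67 = a6 XOR 67 = c1
byte 3: (87 XOR 25) XOR 6e = a2 XOR 6e = cc
byte 4: (26 XOR 2c) XOR 61 = 0a XOR 61 = 6b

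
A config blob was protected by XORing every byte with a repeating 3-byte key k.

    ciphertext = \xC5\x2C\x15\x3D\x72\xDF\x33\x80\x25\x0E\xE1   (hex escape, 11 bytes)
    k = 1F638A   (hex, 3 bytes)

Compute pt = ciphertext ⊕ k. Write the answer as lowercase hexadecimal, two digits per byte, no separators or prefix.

da4f9f2211552ce3af1182

The 3-byte key repeats, so the effective keystream is 1f 63 8a 1f 63 8a 1f 63 8a 1f 63.
byte 0: c5 XOR 1f = da
byte 1: 2c XOR 63 = 4f
byte 2: 15 XOR 8a = 9f
byte 3: 3d XOR 1f = 22
byte 4: 72 XOR 63 = 11
byte 5: df XOR 8a = 55
byte 6: 33 XOR 1f = 2c
byte 7: 80 XOR 63 = e3
byte 8: 25 XOR 8a = af
byte 9: 0e XOR 1f = 11
byte 10: e1 XOR 63 = 82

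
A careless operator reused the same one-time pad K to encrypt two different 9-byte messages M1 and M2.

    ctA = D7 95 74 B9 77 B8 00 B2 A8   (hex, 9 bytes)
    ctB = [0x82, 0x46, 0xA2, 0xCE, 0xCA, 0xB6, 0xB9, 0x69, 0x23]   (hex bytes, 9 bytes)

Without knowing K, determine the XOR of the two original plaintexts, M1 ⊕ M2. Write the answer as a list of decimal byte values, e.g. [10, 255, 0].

[85, 211, 214, 119, 189, 14, 185, 219, 139]

ctA ⊕ ctB = (M1 ⊕ K) ⊕ (M2 ⊕ K) = M1 ⊕ M2 — the shared key cancels under XOR.
d7 ^ 82 = 55
95 ^ 46 = d3
74 ^ a2 = d6
b9 ^ ce = 77
77 ^ ca = bd
b8 ^ b6 = 0e
00 ^ b9 = b9
b2 ^ 69 = db
a8 ^ 23 = 8b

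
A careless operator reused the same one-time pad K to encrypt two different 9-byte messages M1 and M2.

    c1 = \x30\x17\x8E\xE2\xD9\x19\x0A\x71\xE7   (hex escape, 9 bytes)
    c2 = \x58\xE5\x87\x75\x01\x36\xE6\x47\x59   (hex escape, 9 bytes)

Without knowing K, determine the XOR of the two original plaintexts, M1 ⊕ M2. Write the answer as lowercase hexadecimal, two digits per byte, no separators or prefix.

68f20997d82fec36be

c1 ⊕ c2 = (M1 ⊕ K) ⊕ (M2 ⊕ K) = M1 ⊕ M2 — the shared key cancels under XOR.
30 xor 58 = 68
17 xor e5 = f2
8e xor 87 = 09
e2 xor 75 = 97
d9 xor 01 = d8
19 xor 36 = 2f
0a xor e6 = ec
71 xor 47 = 36
e7 xor 59 = be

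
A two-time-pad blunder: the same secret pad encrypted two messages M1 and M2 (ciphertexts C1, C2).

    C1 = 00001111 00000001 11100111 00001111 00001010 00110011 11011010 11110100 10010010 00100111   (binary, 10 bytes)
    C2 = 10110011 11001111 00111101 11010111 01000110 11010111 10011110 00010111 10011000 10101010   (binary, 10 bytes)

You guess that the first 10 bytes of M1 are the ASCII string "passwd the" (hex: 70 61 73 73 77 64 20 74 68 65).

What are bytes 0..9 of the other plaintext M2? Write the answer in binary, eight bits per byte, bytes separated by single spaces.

11001100 10101111 10101001 10101011 00111011 10000000 01100100 10010111 01100010 11101000

First, C1 ⊕ C2 = (M1 ⊕ K) ⊕ (M2 ⊕ K) = M1 ⊕ M2, so the key drops out. Then M2 = (M1 ⊕ M2) ⊕ M1 over the first 10 bytes.
byte 0: (0f XOR b3) XOR 70 = bc XOR 70 = cc
byte 1: (01 XOR cf) XOR 61 = ce XOR 61 = af
byte 2: (e7 XOR 3d) XOR 73 = da XOR 73 = a9
byte 3: (0f XOR d7) XOR 73 = d8 XOR 73 = ab
byte 4: (0a XOR 46) XOR 77 = 4c XOR 77 = 3b
byte 5: (33 XOR d7) XOR 64 = e4 XOR 64 = 80
byte 6: (da XOR 9e) XOR 20 = 44 XOR 20 = 64
byte 7: (f4 XOR 17) XOR 74 = e3 XOR 74 = 97
byte 8: (92 XOR 98) XOR 68 = 0a XOR 68 = 62
byte 9: (27 XOR aa) XOR 65 = 8d XOR 65 = e8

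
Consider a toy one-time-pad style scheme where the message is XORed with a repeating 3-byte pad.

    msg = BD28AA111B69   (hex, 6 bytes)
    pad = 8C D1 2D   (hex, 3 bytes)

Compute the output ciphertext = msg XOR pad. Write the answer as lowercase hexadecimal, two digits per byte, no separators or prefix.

31f9879dca44

The 3-byte key repeats, so the effective keystream is 8c d1 2d 8c d1 2d.
byte 0: 189 ⊕ 140 =  49
byte 1:  40 ⊕ 209 = 249
byte 2: 170 ⊕  45 = 135
byte 3:  17 ⊕ 140 = 157
byte 4:  27 ⊕ 209 = 202
byte 5: 105 ⊕  45 =  68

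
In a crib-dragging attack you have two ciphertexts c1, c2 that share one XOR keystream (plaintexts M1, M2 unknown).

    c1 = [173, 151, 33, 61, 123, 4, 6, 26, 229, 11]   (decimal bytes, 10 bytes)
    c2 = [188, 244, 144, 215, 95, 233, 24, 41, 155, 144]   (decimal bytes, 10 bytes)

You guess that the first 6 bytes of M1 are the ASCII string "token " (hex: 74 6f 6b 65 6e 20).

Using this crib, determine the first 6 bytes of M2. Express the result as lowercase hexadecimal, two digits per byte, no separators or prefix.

First, c1 ⊕ c2 = (M1 ⊕ K) ⊕ (M2 ⊕ K) = M1 ⊕ M2, so the key drops out. Then M2 = (M1 ⊕ M2) ⊕ M1 over the first 6 bytes.
byte 0: (ad xor bc) xor 74 = 11 xor 74 = 65
byte 1: (97 xor f4) xor 6f = 63 xor 6f = 0c
byte 2: (21 xor 90) xor 6b = b1 xor 6b = da
byte 3: (3d xor d7) xor 65 = ea xor 65 = 8f
byte 4: (7b xor 5f) xor 6e = 24 xor 6e = 4a
byte 5: (04 xor e9) xor 20 = ed xor 20 = cd

650cda8f4acd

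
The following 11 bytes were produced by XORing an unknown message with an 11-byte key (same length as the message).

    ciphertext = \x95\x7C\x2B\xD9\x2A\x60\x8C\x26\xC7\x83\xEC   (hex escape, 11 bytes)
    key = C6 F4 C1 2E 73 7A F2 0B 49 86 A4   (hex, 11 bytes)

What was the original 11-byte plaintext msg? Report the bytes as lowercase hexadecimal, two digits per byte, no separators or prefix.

5388eaf7591a7e2d8e0548

XOR is its own inverse, so applying the key byte-wise gives the result directly.
byte 0: 95 XOR c6 = 53
byte 1: 7c XOR f4 = 88
byte 2: 2b XOR c1 = ea
byte 3: d9 XOR 2e = f7
byte 4: 2a XOR 73 = 59
byte 5: 60 XOR 7a = 1a
byte 6: 8c XOR f2 = 7e
byte 7: 26 XOR 0b = 2d
byte 8: c7 XOR 49 = 8e
byte 9: 83 XOR 86 = 05
byte 10: ec XOR a4 = 48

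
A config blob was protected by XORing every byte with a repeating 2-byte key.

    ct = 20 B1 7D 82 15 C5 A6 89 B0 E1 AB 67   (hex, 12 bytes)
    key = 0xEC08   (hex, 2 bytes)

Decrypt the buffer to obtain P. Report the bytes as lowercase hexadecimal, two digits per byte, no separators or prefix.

The 2-byte key repeats, so the effective keystream is ec 08 ec 08 ec 08 ec 08 ec 08 ec 08.
byte 0: 20 ⊕ ec = cc
byte 1: b1 ⊕ 08 = b9
byte 2: 7d ⊕ ec = 91
byte 3: 82 ⊕ 08 = 8a
byte 4: 15 ⊕ ec = f9
byte 5: c5 ⊕ 08 = cd
byte 6: a6 ⊕ ec = 4a
byte 7: 89 ⊕ 08 = 81
byte 8: b0 ⊕ ec = 5c
byte 9: e1 ⊕ 08 = e9
byte 10: ab ⊕ ec = 47
byte 11: 67 ⊕ 08 = 6f

ccb9918af9cd4a815ce9476f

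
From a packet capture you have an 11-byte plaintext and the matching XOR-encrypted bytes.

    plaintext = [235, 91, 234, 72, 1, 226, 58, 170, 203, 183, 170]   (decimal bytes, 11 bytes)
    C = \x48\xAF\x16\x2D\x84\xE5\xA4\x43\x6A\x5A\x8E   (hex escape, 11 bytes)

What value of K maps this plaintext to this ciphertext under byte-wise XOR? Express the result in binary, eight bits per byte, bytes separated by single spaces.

10100011 11110100 11111100 01100101 10000101 00000111 10011110 11101001 10100001 11101101 00100100

Since C = plaintext ⊕ K, XORing both sides with plaintext gives K = plaintext ⊕ C.
235 ⊕  72 = 163
 91 ⊕ 175 = 244
234 ⊕  22 = 252
 72 ⊕  45 = 101
  1 ⊕ 132 = 133
226 ⊕ 229 =   7
 58 ⊕ 164 = 158
170 ⊕  67 = 233
203 ⊕ 106 = 161
183 ⊕  90 = 237
170 ⊕ 142 =  36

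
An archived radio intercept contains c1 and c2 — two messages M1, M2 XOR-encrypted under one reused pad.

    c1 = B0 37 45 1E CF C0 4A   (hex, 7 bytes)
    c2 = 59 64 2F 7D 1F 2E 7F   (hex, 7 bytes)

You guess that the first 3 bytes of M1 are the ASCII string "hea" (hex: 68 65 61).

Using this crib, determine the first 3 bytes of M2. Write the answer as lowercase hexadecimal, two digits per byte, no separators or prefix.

81360b

First, c1 ⊕ c2 = (M1 ⊕ K) ⊕ (M2 ⊕ K) = M1 ⊕ M2, so the key drops out. Then M2 = (M1 ⊕ M2) ⊕ M1 over the first 3 bytes.
byte 0: (b0 XOR 59) XOR 68 = e9 XOR 68 = 81
byte 1: (37 XOR 64) XOR 65 = 53 XOR 65 = 36
byte 2: (45 XOR 2f) XOR 61 = 6a XOR 61 = 0b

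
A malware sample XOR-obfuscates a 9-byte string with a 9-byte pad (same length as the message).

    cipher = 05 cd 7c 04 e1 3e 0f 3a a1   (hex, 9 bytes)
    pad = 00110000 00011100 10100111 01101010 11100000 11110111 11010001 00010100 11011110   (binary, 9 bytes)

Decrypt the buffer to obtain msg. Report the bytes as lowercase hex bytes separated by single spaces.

XOR is its own inverse, so applying the key byte-wise gives the result directly.
byte 0: 05 ⊕ 30 = 35
byte 1: cd ⊕ 1c = d1
byte 2: 7c ⊕ a7 = db
byte 3: 04 ⊕ 6a = 6e
byte 4: e1 ⊕ e0 = 01
byte 5: 3e ⊕ f7 = c9
byte 6: 0f ⊕ d1 = de
byte 7: 3a ⊕ 14 = 2e
byte 8: a1 ⊕ de = 7f

35 d1 db 6e 01 c9 de 2e 7f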